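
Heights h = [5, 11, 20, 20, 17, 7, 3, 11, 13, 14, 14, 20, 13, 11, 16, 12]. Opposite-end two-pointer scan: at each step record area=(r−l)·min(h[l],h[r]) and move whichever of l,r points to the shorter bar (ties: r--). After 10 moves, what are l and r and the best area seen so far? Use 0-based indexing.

l=0 r=15: min(5,12)*15=75 best=75 *, l++
l=1 r=15: min(11,12)*14=154 best=154 *, l++
l=2 r=15: min(20,12)*13=156 best=156 *, r--
l=2 r=14: min(20,16)*12=192 best=192 *, r--
l=2 r=13: min(20,11)*11=121 best=192, r--
l=2 r=12: min(20,13)*10=130 best=192, r--
l=2 r=11: min(20,20)*9=180 best=192, r--
l=2 r=10: min(20,14)*8=112 best=192, r--
l=2 r=9: min(20,14)*7=98 best=192, r--
l=2 r=8: min(20,13)*6=78 best=192, r--

l=2, r=7, best area=192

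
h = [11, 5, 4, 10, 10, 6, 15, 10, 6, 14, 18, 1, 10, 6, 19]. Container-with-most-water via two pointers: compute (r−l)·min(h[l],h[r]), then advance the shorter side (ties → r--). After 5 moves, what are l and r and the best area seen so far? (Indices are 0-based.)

l=5, r=14, best area=154

[0,14] min(11,19)*14=154 best=154 * → l++
[1,14] min(5,19)*13=65 best=154 → l++
[2,14] min(4,19)*12=48 best=154 → l++
[3,14] min(10,19)*11=110 best=154 → l++
[4,14] min(10,19)*10=100 best=154 → l++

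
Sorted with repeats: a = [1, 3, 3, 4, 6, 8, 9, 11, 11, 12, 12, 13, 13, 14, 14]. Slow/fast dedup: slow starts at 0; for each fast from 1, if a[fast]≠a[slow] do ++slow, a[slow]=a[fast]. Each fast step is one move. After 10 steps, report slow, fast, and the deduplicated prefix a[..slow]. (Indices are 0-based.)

slow=0 fast=1: a[fast]=3≠a[slow]=1 write a[1]=3, slow++,fast++
slow=1 fast=2: a[fast]=3=a[slow] dup, fast++
slow=1 fast=3: a[fast]=4≠a[slow]=3 write a[2]=4, slow++,fast++
slow=2 fast=4: a[fast]=6≠a[slow]=4 write a[3]=6, slow++,fast++
slow=3 fast=5: a[fast]=8≠a[slow]=6 write a[4]=8, slow++,fast++
slow=4 fast=6: a[fast]=9≠a[slow]=8 write a[5]=9, slow++,fast++
slow=5 fast=7: a[fast]=11≠a[slow]=9 write a[6]=11, slow++,fast++
slow=6 fast=8: a[fast]=11=a[slow] dup, fast++
slow=6 fast=9: a[fast]=12≠a[slow]=11 write a[7]=12, slow++,fast++
slow=7 fast=10: a[fast]=12=a[slow] dup, fast++

slow=7, fast=11, prefix=[1, 3, 4, 6, 8, 9, 11, 12]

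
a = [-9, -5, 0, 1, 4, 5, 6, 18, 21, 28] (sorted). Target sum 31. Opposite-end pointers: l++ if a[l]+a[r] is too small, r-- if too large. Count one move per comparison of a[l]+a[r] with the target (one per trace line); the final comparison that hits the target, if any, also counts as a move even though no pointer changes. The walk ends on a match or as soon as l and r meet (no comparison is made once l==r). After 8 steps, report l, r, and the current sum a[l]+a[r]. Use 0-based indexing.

l=7, r=8, sum=39

l=0 r=9: -9+28=19 <31, l++
l=1 r=9: -5+28=23 <31, l++
l=2 r=9: 0+28=28 <31, l++
l=3 r=9: 1+28=29 <31, l++
l=4 r=9: 4+28=32 >31, r--
l=4 r=8: 4+21=25 <31, l++
l=5 r=8: 5+21=26 <31, l++
l=6 r=8: 6+21=27 <31, l++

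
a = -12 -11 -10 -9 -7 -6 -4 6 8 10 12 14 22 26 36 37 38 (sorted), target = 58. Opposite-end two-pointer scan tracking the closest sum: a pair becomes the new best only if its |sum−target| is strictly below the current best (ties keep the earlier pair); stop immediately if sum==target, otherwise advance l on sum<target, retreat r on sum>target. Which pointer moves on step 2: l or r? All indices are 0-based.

l=0 r=16: -12+38=26 d=32 *, l++
l=1 r=16: -11+38=27 d=31 *, l++

l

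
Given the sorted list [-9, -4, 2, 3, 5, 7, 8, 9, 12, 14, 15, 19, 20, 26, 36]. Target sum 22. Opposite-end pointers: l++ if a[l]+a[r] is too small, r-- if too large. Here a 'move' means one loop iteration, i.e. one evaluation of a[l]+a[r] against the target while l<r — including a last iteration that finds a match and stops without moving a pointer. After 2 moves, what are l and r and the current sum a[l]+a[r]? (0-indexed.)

l=1, r=13, sum=22

[0,14] -9+36=27 >22 → r--
[0,13] -9+26=17 <22 → l++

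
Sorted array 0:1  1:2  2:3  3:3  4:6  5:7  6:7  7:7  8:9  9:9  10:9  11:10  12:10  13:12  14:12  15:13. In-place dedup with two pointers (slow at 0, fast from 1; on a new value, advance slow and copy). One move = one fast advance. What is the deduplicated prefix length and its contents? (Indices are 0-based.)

length 9; prefix = [1, 2, 3, 6, 7, 9, 10, 12, 13]

slow=0 fast=1: a[fast]=2≠a[slow]=1 write a[1]=2, slow++,fast++
slow=1 fast=2: a[fast]=3≠a[slow]=2 write a[2]=3, slow++,fast++
slow=2 fast=3: a[fast]=3=a[slow] dup, fast++
slow=2 fast=4: a[fast]=6≠a[slow]=3 write a[3]=6, slow++,fast++
slow=3 fast=5: a[fast]=7≠a[slow]=6 write a[4]=7, slow++,fast++
slow=4 fast=6: a[fast]=7=a[slow] dup, fast++
slow=4 fast=7: a[fast]=7=a[slow] dup, fast++
slow=4 fast=8: a[fast]=9≠a[slow]=7 write a[5]=9, slow++,fast++
slow=5 fast=9: a[fast]=9=a[slow] dup, fast++
slow=5 fast=10: a[fast]=9=a[slow] dup, fast++
slow=5 fast=11: a[fast]=10≠a[slow]=9 write a[6]=10, slow++,fast++
slow=6 fast=12: a[fast]=10=a[slow] dup, fast++
slow=6 fast=13: a[fast]=12≠a[slow]=10 write a[7]=12, slow++,fast++
slow=7 fast=14: a[fast]=12=a[slow] dup, fast++
slow=7 fast=15: a[fast]=13≠a[slow]=12 write a[8]=13, slow++,fast++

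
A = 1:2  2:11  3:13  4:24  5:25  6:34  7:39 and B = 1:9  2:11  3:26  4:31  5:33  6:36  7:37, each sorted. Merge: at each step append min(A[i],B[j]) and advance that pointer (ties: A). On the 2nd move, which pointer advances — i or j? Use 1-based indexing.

i=1 j=1: A[i]=2<=B[j]=9 take 2, i++
i=2 j=1: A[i]=11>B[j]=9 take 9, j++

j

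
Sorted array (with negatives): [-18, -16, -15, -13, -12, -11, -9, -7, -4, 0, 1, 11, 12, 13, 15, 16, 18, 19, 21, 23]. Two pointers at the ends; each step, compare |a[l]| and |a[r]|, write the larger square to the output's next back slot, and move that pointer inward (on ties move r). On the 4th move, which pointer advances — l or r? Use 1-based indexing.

r

[1,20] |-18|<=|23| out[20]=529 → r--
[1,19] |-18|<=|21| out[19]=441 → r--
[1,18] |-18|<=|19| out[18]=361 → r--
[1,17] |-18|<=|18| out[17]=324 → r--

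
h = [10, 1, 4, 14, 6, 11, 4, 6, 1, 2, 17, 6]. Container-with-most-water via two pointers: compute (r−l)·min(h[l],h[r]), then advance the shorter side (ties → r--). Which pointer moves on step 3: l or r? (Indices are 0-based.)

l

l=0 r=11: min(10,6)*11=66 best=66 *, r--
l=0 r=10: min(10,17)*10=100 best=100 *, l++
l=1 r=10: min(1,17)*9=9 best=100, l++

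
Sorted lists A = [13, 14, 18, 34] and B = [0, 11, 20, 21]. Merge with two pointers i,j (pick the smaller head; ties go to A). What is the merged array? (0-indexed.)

[i=0,j=0] A[i]=13>B[j]=0 take 0 → j++
[i=0,j=1] A[i]=13>B[j]=11 take 11 → j++
[i=0,j=2] A[i]=13<=B[j]=20 take 13 → i++
[i=1,j=2] A[i]=14<=B[j]=20 take 14 → i++
[i=2,j=2] A[i]=18<=B[j]=20 take 18 → i++
[i=3,j=2] A[i]=34>B[j]=20 take 20 → j++
[i=3,j=3] A[i]=34>B[j]=21 take 21 → j++
[i=3,j=4] B done, take A[i]=34 → i++

[0, 11, 13, 14, 18, 20, 21, 34]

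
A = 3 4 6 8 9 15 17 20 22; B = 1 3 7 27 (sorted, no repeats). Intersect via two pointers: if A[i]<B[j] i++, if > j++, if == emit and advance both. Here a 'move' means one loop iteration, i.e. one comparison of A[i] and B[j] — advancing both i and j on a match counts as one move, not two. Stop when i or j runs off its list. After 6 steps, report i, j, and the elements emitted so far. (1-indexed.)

i=1 j=1: 3>1, j++
i=1 j=2: 3==3 emit, i++,j++
i=2 j=3: 4<7, i++
i=3 j=3: 6<7, i++
i=4 j=3: 8>7, j++
i=4 j=4: 8<27, i++

i=5, j=4, emitted=[3]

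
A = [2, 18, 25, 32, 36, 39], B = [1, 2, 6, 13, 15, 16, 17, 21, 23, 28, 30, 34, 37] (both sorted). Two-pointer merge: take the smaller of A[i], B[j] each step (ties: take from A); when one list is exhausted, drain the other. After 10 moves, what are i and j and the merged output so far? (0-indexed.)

[i=0,j=0] A[i]=2>B[j]=1 take 1 → j++
[i=0,j=1] A[i]=2<=B[j]=2 take 2 → i++
[i=1,j=1] A[i]=18>B[j]=2 take 2 → j++
[i=1,j=2] A[i]=18>B[j]=6 take 6 → j++
[i=1,j=3] A[i]=18>B[j]=13 take 13 → j++
[i=1,j=4] A[i]=18>B[j]=15 take 15 → j++
[i=1,j=5] A[i]=18>B[j]=16 take 16 → j++
[i=1,j=6] A[i]=18>B[j]=17 take 17 → j++
[i=1,j=7] A[i]=18<=B[j]=21 take 18 → i++
[i=2,j=7] A[i]=25>B[j]=21 take 21 → j++

i=2, j=8, merged so far=[1, 2, 2, 6, 13, 15, 16, 17, 18, 21]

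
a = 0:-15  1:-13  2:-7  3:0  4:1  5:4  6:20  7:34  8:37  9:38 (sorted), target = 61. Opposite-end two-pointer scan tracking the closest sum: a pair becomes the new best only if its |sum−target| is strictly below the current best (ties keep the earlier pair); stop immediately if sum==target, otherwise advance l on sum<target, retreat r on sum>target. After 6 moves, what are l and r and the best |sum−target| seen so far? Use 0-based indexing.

l=6, r=9, best |Δ|=19

[0,9] -15+38=23 d=38 * → l++
[1,9] -13+38=25 d=36 * → l++
[2,9] -7+38=31 d=30 * → l++
[3,9] 0+38=38 d=23 * → l++
[4,9] 1+38=39 d=22 * → l++
[5,9] 4+38=42 d=19 * → l++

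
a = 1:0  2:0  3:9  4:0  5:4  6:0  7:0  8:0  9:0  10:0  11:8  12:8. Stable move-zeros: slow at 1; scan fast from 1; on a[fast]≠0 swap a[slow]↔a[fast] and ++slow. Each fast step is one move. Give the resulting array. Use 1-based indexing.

[9, 4, 8, 8, 0, 0, 0, 0, 0, 0, 0, 0]

(s=1,f=1) a[fast]=0 → fast++
(s=1,f=2) a[fast]=0 → fast++
(s=1,f=3) a[fast]=9≠0 swap→a[1]=9 → slow++,fast++
(s=2,f=4) a[fast]=0 → fast++
(s=2,f=5) a[fast]=4≠0 swap→a[2]=4 → slow++,fast++
(s=3,f=6) a[fast]=0 → fast++
(s=3,f=7) a[fast]=0 → fast++
(s=3,f=8) a[fast]=0 → fast++
(s=3,f=9) a[fast]=0 → fast++
(s=3,f=10) a[fast]=0 → fast++
(s=3,f=11) a[fast]=8≠0 swap→a[3]=8 → slow++,fast++
(s=4,f=12) a[fast]=8≠0 swap→a[4]=8 → slow++,fast++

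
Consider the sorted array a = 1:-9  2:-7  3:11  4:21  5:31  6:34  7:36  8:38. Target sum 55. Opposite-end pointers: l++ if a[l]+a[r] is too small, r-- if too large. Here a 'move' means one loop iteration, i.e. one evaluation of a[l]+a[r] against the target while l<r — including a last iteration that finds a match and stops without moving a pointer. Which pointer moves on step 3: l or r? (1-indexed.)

[1,8] -9+38=29 <55 → l++
[2,8] -7+38=31 <55 → l++
[3,8] 11+38=49 <55 → l++

l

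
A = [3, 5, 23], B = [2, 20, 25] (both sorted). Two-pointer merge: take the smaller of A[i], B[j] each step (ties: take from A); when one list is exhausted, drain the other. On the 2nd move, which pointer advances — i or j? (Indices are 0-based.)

i

i=0 j=0: A[i]=3>B[j]=2 take 2, j++
i=0 j=1: A[i]=3<=B[j]=20 take 3, i++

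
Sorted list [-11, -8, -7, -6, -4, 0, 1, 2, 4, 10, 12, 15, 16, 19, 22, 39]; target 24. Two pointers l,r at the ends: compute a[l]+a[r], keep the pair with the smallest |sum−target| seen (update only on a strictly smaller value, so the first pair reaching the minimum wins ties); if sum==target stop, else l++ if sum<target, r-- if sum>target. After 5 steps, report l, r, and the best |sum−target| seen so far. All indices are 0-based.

l=4, r=14, best |Δ|=4

l=0 r=15: -11+39=28 d=4 *, r--
l=0 r=14: -11+22=11 d=13, l++
l=1 r=14: -8+22=14 d=10, l++
l=2 r=14: -7+22=15 d=9, l++
l=3 r=14: -6+22=16 d=8, l++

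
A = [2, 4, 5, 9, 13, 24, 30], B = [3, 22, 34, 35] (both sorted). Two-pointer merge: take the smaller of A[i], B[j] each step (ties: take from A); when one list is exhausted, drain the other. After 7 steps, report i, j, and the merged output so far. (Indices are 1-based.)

i=6, j=3, merged so far=[2, 3, 4, 5, 9, 13, 22]

[i=1,j=1] A[i]=2<=B[j]=3 take 2 → i++
[i=2,j=1] A[i]=4>B[j]=3 take 3 → j++
[i=2,j=2] A[i]=4<=B[j]=22 take 4 → i++
[i=3,j=2] A[i]=5<=B[j]=22 take 5 → i++
[i=4,j=2] A[i]=9<=B[j]=22 take 9 → i++
[i=5,j=2] A[i]=13<=B[j]=22 take 13 → i++
[i=6,j=2] A[i]=24>B[j]=22 take 22 → j++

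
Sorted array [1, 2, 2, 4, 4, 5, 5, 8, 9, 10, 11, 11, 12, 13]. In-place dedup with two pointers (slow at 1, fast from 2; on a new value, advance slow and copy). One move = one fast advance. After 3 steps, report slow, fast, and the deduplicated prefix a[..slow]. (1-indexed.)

(s=1,f=2) a[fast]=2≠a[slow]=1 write a[2]=2 → slow++,fast++
(s=2,f=3) a[fast]=2=a[slow] dup → fast++
(s=2,f=4) a[fast]=4≠a[slow]=2 write a[3]=4 → slow++,fast++

slow=3, fast=5, prefix=[1, 2, 4]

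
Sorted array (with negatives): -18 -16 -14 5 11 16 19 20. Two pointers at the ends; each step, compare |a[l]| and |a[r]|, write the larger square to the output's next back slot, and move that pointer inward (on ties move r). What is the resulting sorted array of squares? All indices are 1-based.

[25, 121, 196, 256, 256, 324, 361, 400]

[1,8] |-18|<=|20| out[8]=400 → r--
[1,7] |-18|<=|19| out[7]=361 → r--
[1,6] |-18|>|16| out[6]=324 → l++
[2,6] |-16|<=|16| out[5]=256 → r--
[2,5] |-16|>|11| out[4]=256 → l++
[3,5] |-14|>|11| out[3]=196 → l++
[4,5] |5|<=|11| out[2]=121 → r--
[4,4] |5|<=|5| out[1]=25 → r--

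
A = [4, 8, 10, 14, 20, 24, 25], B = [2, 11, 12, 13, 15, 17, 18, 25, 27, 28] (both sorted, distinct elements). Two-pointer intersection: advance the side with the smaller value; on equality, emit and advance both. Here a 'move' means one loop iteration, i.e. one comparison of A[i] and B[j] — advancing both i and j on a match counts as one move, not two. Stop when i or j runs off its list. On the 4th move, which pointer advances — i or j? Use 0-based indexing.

i=0 j=0: 4>2, j++
i=0 j=1: 4<11, i++
i=1 j=1: 8<11, i++
i=2 j=1: 10<11, i++

i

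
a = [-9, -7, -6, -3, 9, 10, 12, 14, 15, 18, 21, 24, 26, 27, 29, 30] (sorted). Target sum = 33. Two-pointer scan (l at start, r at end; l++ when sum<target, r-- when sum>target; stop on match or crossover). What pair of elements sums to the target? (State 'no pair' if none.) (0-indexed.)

l=0 r=15: -9+30=21 <33, l++
l=1 r=15: -7+30=23 <33, l++
l=2 r=15: -6+30=24 <33, l++
l=3 r=15: -3+30=27 <33, l++
l=4 r=15: 9+30=39 >33, r--
l=4 r=14: 9+29=38 >33, r--
l=4 r=13: 9+27=36 >33, r--
l=4 r=12: 9+26=35 >33, r--
l=4 r=11: 9+24=33, found

(9, 24)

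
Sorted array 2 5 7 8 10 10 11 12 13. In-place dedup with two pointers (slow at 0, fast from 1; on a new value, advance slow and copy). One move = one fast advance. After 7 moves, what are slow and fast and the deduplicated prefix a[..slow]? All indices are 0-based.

(s=0,f=1) a[fast]=5≠a[slow]=2 write a[1]=5 → slow++,fast++
(s=1,f=2) a[fast]=7≠a[slow]=5 write a[2]=7 → slow++,fast++
(s=2,f=3) a[fast]=8≠a[slow]=7 write a[3]=8 → slow++,fast++
(s=3,f=4) a[fast]=10≠a[slow]=8 write a[4]=10 → slow++,fast++
(s=4,f=5) a[fast]=10=a[slow] dup → fast++
(s=4,f=6) a[fast]=11≠a[slow]=10 write a[5]=11 → slow++,fast++
(s=5,f=7) a[fast]=12≠a[slow]=11 write a[6]=12 → slow++,fast++

slow=6, fast=8, prefix=[2, 5, 7, 8, 10, 11, 12]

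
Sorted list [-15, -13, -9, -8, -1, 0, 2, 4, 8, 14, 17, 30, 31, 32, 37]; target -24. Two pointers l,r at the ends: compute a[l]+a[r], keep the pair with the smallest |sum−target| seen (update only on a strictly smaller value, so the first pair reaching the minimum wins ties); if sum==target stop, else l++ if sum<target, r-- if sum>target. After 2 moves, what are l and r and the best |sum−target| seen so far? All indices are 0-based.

l=0, r=12, best |Δ|=41

[0,14] -15+37=22 d=46 * → r--
[0,13] -15+32=17 d=41 * → r--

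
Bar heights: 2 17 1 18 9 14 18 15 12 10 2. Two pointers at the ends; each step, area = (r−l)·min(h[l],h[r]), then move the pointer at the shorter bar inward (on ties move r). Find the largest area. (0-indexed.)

max area = 90

[0,10] min(2,2)*10=20 best=20 * → r--
[0,9] min(2,10)*9=18 best=20 → l++
[1,9] min(17,10)*8=80 best=80 * → r--
[1,8] min(17,12)*7=84 best=84 * → r--
[1,7] min(17,15)*6=90 best=90 * → r--
[1,6] min(17,18)*5=85 best=90 → l++
[2,6] min(1,18)*4=4 best=90 → l++
[3,6] min(18,18)*3=54 best=90 → r--
[3,5] min(18,14)*2=28 best=90 → r--
[3,4] min(18,9)*1=9 best=90 → r--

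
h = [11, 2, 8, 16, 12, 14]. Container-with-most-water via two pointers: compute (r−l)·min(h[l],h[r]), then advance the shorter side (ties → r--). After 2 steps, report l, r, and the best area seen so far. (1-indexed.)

l=3, r=6, best area=55

l=1 r=6: min(11,14)*5=55 best=55 *, l++
l=2 r=6: min(2,14)*4=8 best=55, l++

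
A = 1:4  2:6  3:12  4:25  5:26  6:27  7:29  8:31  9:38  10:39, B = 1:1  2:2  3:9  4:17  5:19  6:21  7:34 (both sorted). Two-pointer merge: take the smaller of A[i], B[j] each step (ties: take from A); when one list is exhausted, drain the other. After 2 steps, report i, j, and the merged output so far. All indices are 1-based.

i=1, j=3, merged so far=[1, 2]

[i=1,j=1] A[i]=4>B[j]=1 take 1 → j++
[i=1,j=2] A[i]=4>B[j]=2 take 2 → j++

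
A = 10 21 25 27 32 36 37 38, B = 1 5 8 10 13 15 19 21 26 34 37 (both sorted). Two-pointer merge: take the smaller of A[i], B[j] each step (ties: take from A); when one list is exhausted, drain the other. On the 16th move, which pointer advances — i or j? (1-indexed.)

[i=1,j=1] A[i]=10>B[j]=1 take 1 → j++
[i=1,j=2] A[i]=10>B[j]=5 take 5 → j++
[i=1,j=3] A[i]=10>B[j]=8 take 8 → j++
[i=1,j=4] A[i]=10<=B[j]=10 take 10 → i++
[i=2,j=4] A[i]=21>B[j]=10 take 10 → j++
[i=2,j=5] A[i]=21>B[j]=13 take 13 → j++
[i=2,j=6] A[i]=21>B[j]=15 take 15 → j++
[i=2,j=7] A[i]=21>B[j]=19 take 19 → j++
[i=2,j=8] A[i]=21<=B[j]=21 take 21 → i++
[i=3,j=8] A[i]=25>B[j]=21 take 21 → j++
[i=3,j=9] A[i]=25<=B[j]=26 take 25 → i++
[i=4,j=9] A[i]=27>B[j]=26 take 26 → j++
[i=4,j=10] A[i]=27<=B[j]=34 take 27 → i++
[i=5,j=10] A[i]=32<=B[j]=34 take 32 → i++
[i=6,j=10] A[i]=36>B[j]=34 take 34 → j++
[i=6,j=11] A[i]=36<=B[j]=37 take 36 → i++

i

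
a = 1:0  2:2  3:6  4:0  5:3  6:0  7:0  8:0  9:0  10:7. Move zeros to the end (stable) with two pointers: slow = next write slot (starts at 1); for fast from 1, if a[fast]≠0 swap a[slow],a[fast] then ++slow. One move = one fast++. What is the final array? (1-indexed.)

slow=1 fast=1: a[fast]=0, fast++
slow=1 fast=2: a[fast]=2≠0 swap→a[1]=2, slow++,fast++
slow=2 fast=3: a[fast]=6≠0 swap→a[2]=6, slow++,fast++
slow=3 fast=4: a[fast]=0, fast++
slow=3 fast=5: a[fast]=3≠0 swap→a[3]=3, slow++,fast++
slow=4 fast=6: a[fast]=0, fast++
slow=4 fast=7: a[fast]=0, fast++
slow=4 fast=8: a[fast]=0, fast++
slow=4 fast=9: a[fast]=0, fast++
slow=4 fast=10: a[fast]=7≠0 swap→a[4]=7, slow++,fast++

[2, 6, 3, 7, 0, 0, 0, 0, 0, 0]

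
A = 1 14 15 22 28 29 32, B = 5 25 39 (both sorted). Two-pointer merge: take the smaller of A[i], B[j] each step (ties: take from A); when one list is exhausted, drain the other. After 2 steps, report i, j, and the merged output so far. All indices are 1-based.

i=1 j=1: A[i]=1<=B[j]=5 take 1, i++
i=2 j=1: A[i]=14>B[j]=5 take 5, j++

i=2, j=2, merged so far=[1, 5]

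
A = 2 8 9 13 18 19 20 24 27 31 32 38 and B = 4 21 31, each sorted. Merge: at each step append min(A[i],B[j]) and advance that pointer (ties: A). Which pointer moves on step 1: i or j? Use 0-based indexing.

i=0 j=0: A[i]=2<=B[j]=4 take 2, i++

i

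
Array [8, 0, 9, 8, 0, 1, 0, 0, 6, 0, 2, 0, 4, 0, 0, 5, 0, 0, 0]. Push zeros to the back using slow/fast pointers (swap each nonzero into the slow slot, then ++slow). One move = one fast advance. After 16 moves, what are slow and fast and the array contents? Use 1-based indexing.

slow=1 fast=1: a[fast]=8≠0 swap→a[1]=8, slow++,fast++
slow=2 fast=2: a[fast]=0, fast++
slow=2 fast=3: a[fast]=9≠0 swap→a[2]=9, slow++,fast++
slow=3 fast=4: a[fast]=8≠0 swap→a[3]=8, slow++,fast++
slow=4 fast=5: a[fast]=0, fast++
slow=4 fast=6: a[fast]=1≠0 swap→a[4]=1, slow++,fast++
slow=5 fast=7: a[fast]=0, fast++
slow=5 fast=8: a[fast]=0, fast++
slow=5 fast=9: a[fast]=6≠0 swap→a[5]=6, slow++,fast++
slow=6 fast=10: a[fast]=0, fast++
slow=6 fast=11: a[fast]=2≠0 swap→a[6]=2, slow++,fast++
slow=7 fast=12: a[fast]=0, fast++
slow=7 fast=13: a[fast]=4≠0 swap→a[7]=4, slow++,fast++
slow=8 fast=14: a[fast]=0, fast++
slow=8 fast=15: a[fast]=0, fast++
slow=8 fast=16: a[fast]=5≠0 swap→a[8]=5, slow++,fast++

slow=9, fast=17, a=[8, 9, 8, 1, 6, 2, 4, 5, 0, 0, 0, 0, 0, 0, 0, 0, 0, 0, 0]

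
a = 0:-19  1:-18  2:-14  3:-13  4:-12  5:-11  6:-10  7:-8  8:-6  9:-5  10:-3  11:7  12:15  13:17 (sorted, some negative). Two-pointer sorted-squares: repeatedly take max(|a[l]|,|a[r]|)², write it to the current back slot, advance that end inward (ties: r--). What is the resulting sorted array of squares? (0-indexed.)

[9, 25, 36, 49, 64, 100, 121, 144, 169, 196, 225, 289, 324, 361]

[0,13] |-19|>|17| out[13]=361 → l++
[1,13] |-18|>|17| out[12]=324 → l++
[2,13] |-14|<=|17| out[11]=289 → r--
[2,12] |-14|<=|15| out[10]=225 → r--
[2,11] |-14|>|7| out[9]=196 → l++
[3,11] |-13|>|7| out[8]=169 → l++
[4,11] |-12|>|7| out[7]=144 → l++
[5,11] |-11|>|7| out[6]=121 → l++
[6,11] |-10|>|7| out[5]=100 → l++
[7,11] |-8|>|7| out[4]=64 → l++
[8,11] |-6|<=|7| out[3]=49 → r--
[8,10] |-6|>|-3| out[2]=36 → l++
[9,10] |-5|>|-3| out[1]=25 → l++
[10,10] |-3|<=|-3| out[0]=9 → r--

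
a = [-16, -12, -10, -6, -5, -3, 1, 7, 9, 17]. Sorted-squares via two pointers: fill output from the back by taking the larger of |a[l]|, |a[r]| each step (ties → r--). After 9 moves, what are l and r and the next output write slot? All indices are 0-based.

l=6, r=6, next write slot=0

l=0 r=9: |-16|<=|17| out[9]=289, r--
l=0 r=8: |-16|>|9| out[8]=256, l++
l=1 r=8: |-12|>|9| out[7]=144, l++
l=2 r=8: |-10|>|9| out[6]=100, l++
l=3 r=8: |-6|<=|9| out[5]=81, r--
l=3 r=7: |-6|<=|7| out[4]=49, r--
l=3 r=6: |-6|>|1| out[3]=36, l++
l=4 r=6: |-5|>|1| out[2]=25, l++
l=5 r=6: |-3|>|1| out[1]=9, l++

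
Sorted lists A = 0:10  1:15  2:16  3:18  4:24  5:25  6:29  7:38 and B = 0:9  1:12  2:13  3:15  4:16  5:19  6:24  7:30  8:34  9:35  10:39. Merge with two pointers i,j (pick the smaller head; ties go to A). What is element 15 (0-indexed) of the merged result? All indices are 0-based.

merged[15] = 34

i=0 j=0: A[i]=10>B[j]=9 take 9, j++
i=0 j=1: A[i]=10<=B[j]=12 take 10, i++
i=1 j=1: A[i]=15>B[j]=12 take 12, j++
i=1 j=2: A[i]=15>B[j]=13 take 13, j++
i=1 j=3: A[i]=15<=B[j]=15 take 15, i++
i=2 j=3: A[i]=16>B[j]=15 take 15, j++
i=2 j=4: A[i]=16<=B[j]=16 take 16, i++
i=3 j=4: A[i]=18>B[j]=16 take 16, j++
i=3 j=5: A[i]=18<=B[j]=19 take 18, i++
i=4 j=5: A[i]=24>B[j]=19 take 19, j++
i=4 j=6: A[i]=24<=B[j]=24 take 24, i++
i=5 j=6: A[i]=25>B[j]=24 take 24, j++
i=5 j=7: A[i]=25<=B[j]=30 take 25, i++
i=6 j=7: A[i]=29<=B[j]=30 take 29, i++
i=7 j=7: A[i]=38>B[j]=30 take 30, j++
i=7 j=8: A[i]=38>B[j]=34 take 34, j++
i=7 j=9: A[i]=38>B[j]=35 take 35, j++
i=7 j=10: A[i]=38<=B[j]=39 take 38, i++
i=8 j=10: A done, take B[j]=39, j++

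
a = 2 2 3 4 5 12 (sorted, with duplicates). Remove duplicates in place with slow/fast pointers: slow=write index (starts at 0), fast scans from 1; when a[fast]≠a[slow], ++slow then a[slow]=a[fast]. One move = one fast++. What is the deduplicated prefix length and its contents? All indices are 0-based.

length 5; prefix = [2, 3, 4, 5, 12]

slow=0 fast=1: a[fast]=2=a[slow] dup, fast++
slow=0 fast=2: a[fast]=3≠a[slow]=2 write a[1]=3, slow++,fast++
slow=1 fast=3: a[fast]=4≠a[slow]=3 write a[2]=4, slow++,fast++
slow=2 fast=4: a[fast]=5≠a[slow]=4 write a[3]=5, slow++,fast++
slow=3 fast=5: a[fast]=12≠a[slow]=5 write a[4]=12, slow++,fast++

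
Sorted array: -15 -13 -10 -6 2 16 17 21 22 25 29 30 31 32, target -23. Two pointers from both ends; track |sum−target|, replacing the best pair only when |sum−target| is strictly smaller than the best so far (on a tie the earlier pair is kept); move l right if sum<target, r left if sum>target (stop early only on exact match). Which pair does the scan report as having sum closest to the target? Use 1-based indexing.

pair (-13, -10) with sum -23 (|Δ|=0)

l=1 r=14: -15+32=17 d=40 *, r--
l=1 r=13: -15+31=16 d=39 *, r--
l=1 r=12: -15+30=15 d=38 *, r--
l=1 r=11: -15+29=14 d=37 *, r--
l=1 r=10: -15+25=10 d=33 *, r--
l=1 r=9: -15+22=7 d=30 *, r--
l=1 r=8: -15+21=6 d=29 *, r--
l=1 r=7: -15+17=2 d=25 *, r--
l=1 r=6: -15+16=1 d=24 *, r--
l=1 r=5: -15+2=-13 d=10 *, r--
l=1 r=4: -15+-6=-21 d=2 *, r--
l=1 r=3: -15+-10=-25 d=2, l++
l=2 r=3: -13+-10=-23 d=0 *, stop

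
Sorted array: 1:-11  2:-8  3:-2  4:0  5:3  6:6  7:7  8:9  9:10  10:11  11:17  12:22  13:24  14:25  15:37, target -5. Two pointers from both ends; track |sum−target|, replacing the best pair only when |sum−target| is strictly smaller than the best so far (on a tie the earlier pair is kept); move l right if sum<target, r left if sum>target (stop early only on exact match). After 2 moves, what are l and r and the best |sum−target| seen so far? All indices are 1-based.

[1,15] -11+37=26 d=31 * → r--
[1,14] -11+25=14 d=19 * → r--

l=1, r=13, best |Δ|=19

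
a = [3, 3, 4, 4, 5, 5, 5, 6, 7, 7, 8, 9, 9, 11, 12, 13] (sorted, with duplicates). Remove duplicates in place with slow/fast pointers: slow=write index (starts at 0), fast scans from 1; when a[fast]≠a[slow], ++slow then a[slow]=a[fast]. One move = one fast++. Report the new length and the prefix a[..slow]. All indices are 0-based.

slow=0 fast=1: a[fast]=3=a[slow] dup, fast++
slow=0 fast=2: a[fast]=4≠a[slow]=3 write a[1]=4, slow++,fast++
slow=1 fast=3: a[fast]=4=a[slow] dup, fast++
slow=1 fast=4: a[fast]=5≠a[slow]=4 write a[2]=5, slow++,fast++
slow=2 fast=5: a[fast]=5=a[slow] dup, fast++
slow=2 fast=6: a[fast]=5=a[slow] dup, fast++
slow=2 fast=7: a[fast]=6≠a[slow]=5 write a[3]=6, slow++,fast++
slow=3 fast=8: a[fast]=7≠a[slow]=6 write a[4]=7, slow++,fast++
slow=4 fast=9: a[fast]=7=a[slow] dup, fast++
slow=4 fast=10: a[fast]=8≠a[slow]=7 write a[5]=8, slow++,fast++
slow=5 fast=11: a[fast]=9≠a[slow]=8 write a[6]=9, slow++,fast++
slow=6 fast=12: a[fast]=9=a[slow] dup, fast++
slow=6 fast=13: a[fast]=11≠a[slow]=9 write a[7]=11, slow++,fast++
slow=7 fast=14: a[fast]=12≠a[slow]=11 write a[8]=12, slow++,fast++
slow=8 fast=15: a[fast]=13≠a[slow]=12 write a[9]=13, slow++,fast++

length 10; prefix = [3, 4, 5, 6, 7, 8, 9, 11, 12, 13]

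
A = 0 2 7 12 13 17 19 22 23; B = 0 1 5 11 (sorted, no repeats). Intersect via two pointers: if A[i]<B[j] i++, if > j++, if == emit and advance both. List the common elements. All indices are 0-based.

i=0 j=0: 0==0 emit, i++,j++
i=1 j=1: 2>1, j++
i=1 j=2: 2<5, i++
i=2 j=2: 7>5, j++
i=2 j=3: 7<11, i++
i=3 j=3: 12>11, j++

intersection = [0]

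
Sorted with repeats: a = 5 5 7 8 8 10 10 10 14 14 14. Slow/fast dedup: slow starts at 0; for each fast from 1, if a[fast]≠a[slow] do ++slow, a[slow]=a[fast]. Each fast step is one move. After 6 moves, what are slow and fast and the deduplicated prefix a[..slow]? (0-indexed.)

(s=0,f=1) a[fast]=5=a[slow] dup → fast++
(s=0,f=2) a[fast]=7≠a[slow]=5 write a[1]=7 → slow++,fast++
(s=1,f=3) a[fast]=8≠a[slow]=7 write a[2]=8 → slow++,fast++
(s=2,f=4) a[fast]=8=a[slow] dup → fast++
(s=2,f=5) a[fast]=10≠a[slow]=8 write a[3]=10 → slow++,fast++
(s=3,f=6) a[fast]=10=a[slow] dup → fast++

slow=3, fast=7, prefix=[5, 7, 8, 10]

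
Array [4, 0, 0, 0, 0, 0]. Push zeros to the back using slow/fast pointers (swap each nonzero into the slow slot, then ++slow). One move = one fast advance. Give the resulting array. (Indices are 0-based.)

(s=0,f=0) a[fast]=4≠0 swap→a[0]=4 → slow++,fast++
(s=1,f=1) a[fast]=0 → fast++
(s=1,f=2) a[fast]=0 → fast++
(s=1,f=3) a[fast]=0 → fast++
(s=1,f=4) a[fast]=0 → fast++
(s=1,f=5) a[fast]=0 → fast++

[4, 0, 0, 0, 0, 0]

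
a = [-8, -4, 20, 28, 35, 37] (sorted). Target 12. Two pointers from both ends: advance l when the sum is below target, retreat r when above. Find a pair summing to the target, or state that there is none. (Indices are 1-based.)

(-8, 20)

[1,6] -8+37=29 >12 → r--
[1,5] -8+35=27 >12 → r--
[1,4] -8+28=20 >12 → r--
[1,3] -8+20=12 → found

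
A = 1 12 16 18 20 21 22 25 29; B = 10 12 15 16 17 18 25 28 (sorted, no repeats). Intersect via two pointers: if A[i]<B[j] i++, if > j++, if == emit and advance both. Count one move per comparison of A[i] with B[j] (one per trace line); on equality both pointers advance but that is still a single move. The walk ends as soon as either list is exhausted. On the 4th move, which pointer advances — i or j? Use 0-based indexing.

[i=0,j=0] 1<10 → i++
[i=1,j=0] 12>10 → j++
[i=1,j=1] 12==12 emit → i++,j++
[i=2,j=2] 16>15 → j++

j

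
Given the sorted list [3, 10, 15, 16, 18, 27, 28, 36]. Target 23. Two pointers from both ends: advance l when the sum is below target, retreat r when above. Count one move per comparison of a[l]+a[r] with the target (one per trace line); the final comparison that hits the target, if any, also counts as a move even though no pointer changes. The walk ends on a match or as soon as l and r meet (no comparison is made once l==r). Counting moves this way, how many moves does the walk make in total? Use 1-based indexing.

7 moves

[1,8] 3+36=39 >23 → r--
[1,7] 3+28=31 >23 → r--
[1,6] 3+27=30 >23 → r--
[1,5] 3+18=21 <23 → l++
[2,5] 10+18=28 >23 → r--
[2,4] 10+16=26 >23 → r--
[2,3] 10+15=25 >23 → r--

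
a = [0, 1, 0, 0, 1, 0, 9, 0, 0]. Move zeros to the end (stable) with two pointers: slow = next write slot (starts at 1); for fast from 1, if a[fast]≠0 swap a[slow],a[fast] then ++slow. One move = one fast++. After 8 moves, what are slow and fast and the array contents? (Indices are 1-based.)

(s=1,f=1) a[fast]=0 → fast++
(s=1,f=2) a[fast]=1≠0 swap→a[1]=1 → slow++,fast++
(s=2,f=3) a[fast]=0 → fast++
(s=2,f=4) a[fast]=0 → fast++
(s=2,f=5) a[fast]=1≠0 swap→a[2]=1 → slow++,fast++
(s=3,f=6) a[fast]=0 → fast++
(s=3,f=7) a[fast]=9≠0 swap→a[3]=9 → slow++,fast++
(s=4,f=8) a[fast]=0 → fast++

slow=4, fast=9, a=[1, 1, 9, 0, 0, 0, 0, 0, 0]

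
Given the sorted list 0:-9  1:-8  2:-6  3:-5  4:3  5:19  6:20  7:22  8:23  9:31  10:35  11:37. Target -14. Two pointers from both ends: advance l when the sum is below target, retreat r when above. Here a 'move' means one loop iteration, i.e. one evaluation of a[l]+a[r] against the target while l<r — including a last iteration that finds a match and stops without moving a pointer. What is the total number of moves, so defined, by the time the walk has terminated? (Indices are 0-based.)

[0,11] -9+37=28 >-14 → r--
[0,10] -9+35=26 >-14 → r--
[0,9] -9+31=22 >-14 → r--
[0,8] -9+23=14 >-14 → r--
[0,7] -9+22=13 >-14 → r--
[0,6] -9+20=11 >-14 → r--
[0,5] -9+19=10 >-14 → r--
[0,4] -9+3=-6 >-14 → r--
[0,3] -9+-5=-14 → found

9 moves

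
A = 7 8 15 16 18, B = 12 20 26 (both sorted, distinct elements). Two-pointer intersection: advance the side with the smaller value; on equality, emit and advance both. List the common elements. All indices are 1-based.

i=1 j=1: 7<12, i++
i=2 j=1: 8<12, i++
i=3 j=1: 15>12, j++
i=3 j=2: 15<20, i++
i=4 j=2: 16<20, i++
i=5 j=2: 18<20, i++

intersection = []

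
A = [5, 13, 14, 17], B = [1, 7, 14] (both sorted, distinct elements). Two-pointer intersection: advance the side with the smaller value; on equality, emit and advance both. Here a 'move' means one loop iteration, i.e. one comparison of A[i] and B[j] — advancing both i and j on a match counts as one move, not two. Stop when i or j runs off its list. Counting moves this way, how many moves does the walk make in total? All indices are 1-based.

i=1 j=1: 5>1, j++
i=1 j=2: 5<7, i++
i=2 j=2: 13>7, j++
i=2 j=3: 13<14, i++
i=3 j=3: 14==14 emit, i++,j++

5 moves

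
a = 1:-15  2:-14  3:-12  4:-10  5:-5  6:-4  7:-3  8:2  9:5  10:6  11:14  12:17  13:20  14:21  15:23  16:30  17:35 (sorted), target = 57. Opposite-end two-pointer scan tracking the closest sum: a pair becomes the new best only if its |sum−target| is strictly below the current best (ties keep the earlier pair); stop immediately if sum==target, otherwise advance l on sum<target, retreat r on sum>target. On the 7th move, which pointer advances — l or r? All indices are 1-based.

l

[1,17] -15+35=20 d=37 * → l++
[2,17] -14+35=21 d=36 * → l++
[3,17] -12+35=23 d=34 * → l++
[4,17] -10+35=25 d=32 * → l++
[5,17] -5+35=30 d=27 * → l++
[6,17] -4+35=31 d=26 * → l++
[7,17] -3+35=32 d=25 * → l++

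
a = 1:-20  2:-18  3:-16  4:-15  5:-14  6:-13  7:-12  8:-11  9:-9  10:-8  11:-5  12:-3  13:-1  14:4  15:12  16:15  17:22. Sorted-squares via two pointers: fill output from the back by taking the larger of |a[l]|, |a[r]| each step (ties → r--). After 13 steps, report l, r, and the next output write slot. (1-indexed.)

l=11, r=14, next write slot=4

[1,17] |-20|<=|22| out[17]=484 → r--
[1,16] |-20|>|15| out[16]=400 → l++
[2,16] |-18|>|15| out[15]=324 → l++
[3,16] |-16|>|15| out[14]=256 → l++
[4,16] |-15|<=|15| out[13]=225 → r--
[4,15] |-15|>|12| out[12]=225 → l++
[5,15] |-14|>|12| out[11]=196 → l++
[6,15] |-13|>|12| out[10]=169 → l++
[7,15] |-12|<=|12| out[9]=144 → r--
[7,14] |-12|>|4| out[8]=144 → l++
[8,14] |-11|>|4| out[7]=121 → l++
[9,14] |-9|>|4| out[6]=81 → l++
[10,14] |-8|>|4| out[5]=64 → l++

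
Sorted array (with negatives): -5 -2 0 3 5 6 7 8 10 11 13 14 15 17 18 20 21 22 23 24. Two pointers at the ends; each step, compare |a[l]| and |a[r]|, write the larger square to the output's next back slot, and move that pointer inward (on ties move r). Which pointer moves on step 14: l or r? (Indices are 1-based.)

[1,20] |-5|<=|24| out[20]=576 → r--
[1,19] |-5|<=|23| out[19]=529 → r--
[1,18] |-5|<=|22| out[18]=484 → r--
[1,17] |-5|<=|21| out[17]=441 → r--
[1,16] |-5|<=|20| out[16]=400 → r--
[1,15] |-5|<=|18| out[15]=324 → r--
[1,14] |-5|<=|17| out[14]=289 → r--
[1,13] |-5|<=|15| out[13]=225 → r--
[1,12] |-5|<=|14| out[12]=196 → r--
[1,11] |-5|<=|13| out[11]=169 → r--
[1,10] |-5|<=|11| out[10]=121 → r--
[1,9] |-5|<=|10| out[9]=100 → r--
[1,8] |-5|<=|8| out[8]=64 → r--
[1,7] |-5|<=|7| out[7]=49 → r--

r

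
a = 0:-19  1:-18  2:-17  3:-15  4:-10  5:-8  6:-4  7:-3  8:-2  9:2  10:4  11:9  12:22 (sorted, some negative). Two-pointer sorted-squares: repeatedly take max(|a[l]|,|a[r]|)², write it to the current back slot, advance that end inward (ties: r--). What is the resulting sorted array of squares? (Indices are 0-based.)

l=0 r=12: |-19|<=|22| out[12]=484, r--
l=0 r=11: |-19|>|9| out[11]=361, l++
l=1 r=11: |-18|>|9| out[10]=324, l++
l=2 r=11: |-17|>|9| out[9]=289, l++
l=3 r=11: |-15|>|9| out[8]=225, l++
l=4 r=11: |-10|>|9| out[7]=100, l++
l=5 r=11: |-8|<=|9| out[6]=81, r--
l=5 r=10: |-8|>|4| out[5]=64, l++
l=6 r=10: |-4|<=|4| out[4]=16, r--
l=6 r=9: |-4|>|2| out[3]=16, l++
l=7 r=9: |-3|>|2| out[2]=9, l++
l=8 r=9: |-2|<=|2| out[1]=4, r--
l=8 r=8: |-2|<=|-2| out[0]=4, r--

[4, 4, 9, 16, 16, 64, 81, 100, 225, 289, 324, 361, 484]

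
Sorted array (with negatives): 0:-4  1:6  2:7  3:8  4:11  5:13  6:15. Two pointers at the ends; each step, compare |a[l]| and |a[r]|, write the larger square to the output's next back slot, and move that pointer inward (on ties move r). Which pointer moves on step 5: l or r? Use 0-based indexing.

l=0 r=6: |-4|<=|15| out[6]=225, r--
l=0 r=5: |-4|<=|13| out[5]=169, r--
l=0 r=4: |-4|<=|11| out[4]=121, r--
l=0 r=3: |-4|<=|8| out[3]=64, r--
l=0 r=2: |-4|<=|7| out[2]=49, r--

r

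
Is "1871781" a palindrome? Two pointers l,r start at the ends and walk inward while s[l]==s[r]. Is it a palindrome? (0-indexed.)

palindrome

[0,6] '1'=='1' → l++,r--
[1,5] '8'=='8' → l++,r--
[2,4] '7'=='7' → l++,r--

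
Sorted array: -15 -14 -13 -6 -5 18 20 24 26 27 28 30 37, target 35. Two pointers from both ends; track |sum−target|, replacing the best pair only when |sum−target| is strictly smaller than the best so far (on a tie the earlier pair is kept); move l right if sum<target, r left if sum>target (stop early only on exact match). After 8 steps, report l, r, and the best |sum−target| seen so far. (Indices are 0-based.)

l=5, r=9, best |Δ|=3

[0,12] -15+37=22 d=13 * → l++
[1,12] -14+37=23 d=12 * → l++
[2,12] -13+37=24 d=11 * → l++
[3,12] -6+37=31 d=4 * → l++
[4,12] -5+37=32 d=3 * → l++
[5,12] 18+37=55 d=20 → r--
[5,11] 18+30=48 d=13 → r--
[5,10] 18+28=46 d=11 → r--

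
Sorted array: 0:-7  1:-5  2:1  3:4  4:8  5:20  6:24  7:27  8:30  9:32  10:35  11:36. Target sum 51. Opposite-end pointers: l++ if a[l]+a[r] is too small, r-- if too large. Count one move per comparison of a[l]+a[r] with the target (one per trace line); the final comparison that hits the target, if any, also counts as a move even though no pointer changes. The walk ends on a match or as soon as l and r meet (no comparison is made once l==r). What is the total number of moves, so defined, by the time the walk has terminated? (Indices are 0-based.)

11 moves

l=0 r=11: -7+36=29 <51, l++
l=1 r=11: -5+36=31 <51, l++
l=2 r=11: 1+36=37 <51, l++
l=3 r=11: 4+36=40 <51, l++
l=4 r=11: 8+36=44 <51, l++
l=5 r=11: 20+36=56 >51, r--
l=5 r=10: 20+35=55 >51, r--
l=5 r=9: 20+32=52 >51, r--
l=5 r=8: 20+30=50 <51, l++
l=6 r=8: 24+30=54 >51, r--
l=6 r=7: 24+27=51, found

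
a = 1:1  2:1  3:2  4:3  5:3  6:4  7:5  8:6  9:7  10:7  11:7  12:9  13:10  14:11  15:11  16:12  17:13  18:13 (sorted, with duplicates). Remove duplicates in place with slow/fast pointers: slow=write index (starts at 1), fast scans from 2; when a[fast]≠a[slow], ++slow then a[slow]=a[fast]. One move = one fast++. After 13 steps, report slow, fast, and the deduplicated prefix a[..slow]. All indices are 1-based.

(s=1,f=2) a[fast]=1=a[slow] dup → fast++
(s=1,f=3) a[fast]=2≠a[slow]=1 write a[2]=2 → slow++,fast++
(s=2,f=4) a[fast]=3≠a[slow]=2 write a[3]=3 → slow++,fast++
(s=3,f=5) a[fast]=3=a[slow] dup → fast++
(s=3,f=6) a[fast]=4≠a[slow]=3 write a[4]=4 → slow++,fast++
(s=4,f=7) a[fast]=5≠a[slow]=4 write a[5]=5 → slow++,fast++
(s=5,f=8) a[fast]=6≠a[slow]=5 write a[6]=6 → slow++,fast++
(s=6,f=9) a[fast]=7≠a[slow]=6 write a[7]=7 → slow++,fast++
(s=7,f=10) a[fast]=7=a[slow] dup → fast++
(s=7,f=11) a[fast]=7=a[slow] dup → fast++
(s=7,f=12) a[fast]=9≠a[slow]=7 write a[8]=9 → slow++,fast++
(s=8,f=13) a[fast]=10≠a[slow]=9 write a[9]=10 → slow++,fast++
(s=9,f=14) a[fast]=11≠a[slow]=10 write a[10]=11 → slow++,fast++

slow=10, fast=15, prefix=[1, 2, 3, 4, 5, 6, 7, 9, 10, 11]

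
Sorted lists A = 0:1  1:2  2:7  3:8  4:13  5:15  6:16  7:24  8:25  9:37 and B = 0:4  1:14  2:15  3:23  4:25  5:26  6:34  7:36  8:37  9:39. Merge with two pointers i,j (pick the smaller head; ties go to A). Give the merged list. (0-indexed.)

[1, 2, 4, 7, 8, 13, 14, 15, 15, 16, 23, 24, 25, 25, 26, 34, 36, 37, 37, 39]

i=0 j=0: A[i]=1<=B[j]=4 take 1, i++
i=1 j=0: A[i]=2<=B[j]=4 take 2, i++
i=2 j=0: A[i]=7>B[j]=4 take 4, j++
i=2 j=1: A[i]=7<=B[j]=14 take 7, i++
i=3 j=1: A[i]=8<=B[j]=14 take 8, i++
i=4 j=1: A[i]=13<=B[j]=14 take 13, i++
i=5 j=1: A[i]=15>B[j]=14 take 14, j++
i=5 j=2: A[i]=15<=B[j]=15 take 15, i++
i=6 j=2: A[i]=16>B[j]=15 take 15, j++
i=6 j=3: A[i]=16<=B[j]=23 take 16, i++
i=7 j=3: A[i]=24>B[j]=23 take 23, j++
i=7 j=4: A[i]=24<=B[j]=25 take 24, i++
i=8 j=4: A[i]=25<=B[j]=25 take 25, i++
i=9 j=4: A[i]=37>B[j]=25 take 25, j++
i=9 j=5: A[i]=37>B[j]=26 take 26, j++
i=9 j=6: A[i]=37>B[j]=34 take 34, j++
i=9 j=7: A[i]=37>B[j]=36 take 36, j++
i=9 j=8: A[i]=37<=B[j]=37 take 37, i++
i=10 j=8: A done, take B[j]=37, j++
i=10 j=9: A done, take B[j]=39, j++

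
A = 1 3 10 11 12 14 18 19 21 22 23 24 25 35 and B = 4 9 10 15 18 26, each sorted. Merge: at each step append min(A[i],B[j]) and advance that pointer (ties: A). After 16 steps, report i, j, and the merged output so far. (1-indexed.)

[i=1,j=1] A[i]=1<=B[j]=4 take 1 → i++
[i=2,j=1] A[i]=3<=B[j]=4 take 3 → i++
[i=3,j=1] A[i]=10>B[j]=4 take 4 → j++
[i=3,j=2] A[i]=10>B[j]=9 take 9 → j++
[i=3,j=3] A[i]=10<=B[j]=10 take 10 → i++
[i=4,j=3] A[i]=11>B[j]=10 take 10 → j++
[i=4,j=4] A[i]=11<=B[j]=15 take 11 → i++
[i=5,j=4] A[i]=12<=B[j]=15 take 12 → i++
[i=6,j=4] A[i]=14<=B[j]=15 take 14 → i++
[i=7,j=4] A[i]=18>B[j]=15 take 15 → j++
[i=7,j=5] A[i]=18<=B[j]=18 take 18 → i++
[i=8,j=5] A[i]=19>B[j]=18 take 18 → j++
[i=8,j=6] A[i]=19<=B[j]=26 take 19 → i++
[i=9,j=6] A[i]=21<=B[j]=26 take 21 → i++
[i=10,j=6] A[i]=22<=B[j]=26 take 22 → i++
[i=11,j=6] A[i]=23<=B[j]=26 take 23 → i++

i=12, j=6, merged so far=[1, 3, 4, 9, 10, 10, 11, 12, 14, 15, 18, 18, 19, 21, 22, 23]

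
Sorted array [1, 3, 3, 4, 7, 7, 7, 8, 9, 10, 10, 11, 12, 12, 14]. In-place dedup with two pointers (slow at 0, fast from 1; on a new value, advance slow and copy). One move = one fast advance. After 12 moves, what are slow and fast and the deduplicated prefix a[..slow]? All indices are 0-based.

(s=0,f=1) a[fast]=3≠a[slow]=1 write a[1]=3 → slow++,fast++
(s=1,f=2) a[fast]=3=a[slow] dup → fast++
(s=1,f=3) a[fast]=4≠a[slow]=3 write a[2]=4 → slow++,fast++
(s=2,f=4) a[fast]=7≠a[slow]=4 write a[3]=7 → slow++,fast++
(s=3,f=5) a[fast]=7=a[slow] dup → fast++
(s=3,f=6) a[fast]=7=a[slow] dup → fast++
(s=3,f=7) a[fast]=8≠a[slow]=7 write a[4]=8 → slow++,fast++
(s=4,f=8) a[fast]=9≠a[slow]=8 write a[5]=9 → slow++,fast++
(s=5,f=9) a[fast]=10≠a[slow]=9 write a[6]=10 → slow++,fast++
(s=6,f=10) a[fast]=10=a[slow] dup → fast++
(s=6,f=11) a[fast]=11≠a[slow]=10 write a[7]=11 → slow++,fast++
(s=7,f=12) a[fast]=12≠a[slow]=11 write a[8]=12 → slow++,fast++

slow=8, fast=13, prefix=[1, 3, 4, 7, 8, 9, 10, 11, 12]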